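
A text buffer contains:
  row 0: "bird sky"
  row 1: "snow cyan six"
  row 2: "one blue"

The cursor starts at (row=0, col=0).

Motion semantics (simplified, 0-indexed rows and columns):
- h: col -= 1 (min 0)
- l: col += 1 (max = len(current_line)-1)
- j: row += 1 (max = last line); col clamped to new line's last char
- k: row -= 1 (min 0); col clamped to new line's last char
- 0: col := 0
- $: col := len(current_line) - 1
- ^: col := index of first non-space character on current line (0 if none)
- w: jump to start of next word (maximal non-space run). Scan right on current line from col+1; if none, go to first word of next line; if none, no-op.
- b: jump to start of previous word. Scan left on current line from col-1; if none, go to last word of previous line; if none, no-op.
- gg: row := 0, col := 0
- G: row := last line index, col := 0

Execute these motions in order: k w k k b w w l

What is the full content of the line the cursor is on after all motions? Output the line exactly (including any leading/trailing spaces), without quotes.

Answer: snow cyan six

Derivation:
After 1 (k): row=0 col=0 char='b'
After 2 (w): row=0 col=5 char='s'
After 3 (k): row=0 col=5 char='s'
After 4 (k): row=0 col=5 char='s'
After 5 (b): row=0 col=0 char='b'
After 6 (w): row=0 col=5 char='s'
After 7 (w): row=1 col=0 char='s'
After 8 (l): row=1 col=1 char='n'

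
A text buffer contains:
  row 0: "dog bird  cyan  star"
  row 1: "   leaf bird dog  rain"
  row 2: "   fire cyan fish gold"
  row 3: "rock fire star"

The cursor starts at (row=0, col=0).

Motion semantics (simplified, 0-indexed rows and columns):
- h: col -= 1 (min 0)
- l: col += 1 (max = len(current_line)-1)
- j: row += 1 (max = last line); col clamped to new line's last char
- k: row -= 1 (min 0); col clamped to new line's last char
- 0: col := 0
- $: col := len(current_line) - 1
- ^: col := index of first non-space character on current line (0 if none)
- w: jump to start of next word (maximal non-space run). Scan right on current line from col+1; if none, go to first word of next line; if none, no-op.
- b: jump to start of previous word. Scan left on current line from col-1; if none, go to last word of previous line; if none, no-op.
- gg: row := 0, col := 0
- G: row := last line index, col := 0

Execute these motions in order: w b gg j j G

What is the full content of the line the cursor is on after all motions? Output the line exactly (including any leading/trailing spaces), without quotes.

Answer: rock fire star

Derivation:
After 1 (w): row=0 col=4 char='b'
After 2 (b): row=0 col=0 char='d'
After 3 (gg): row=0 col=0 char='d'
After 4 (j): row=1 col=0 char='_'
After 5 (j): row=2 col=0 char='_'
After 6 (G): row=3 col=0 char='r'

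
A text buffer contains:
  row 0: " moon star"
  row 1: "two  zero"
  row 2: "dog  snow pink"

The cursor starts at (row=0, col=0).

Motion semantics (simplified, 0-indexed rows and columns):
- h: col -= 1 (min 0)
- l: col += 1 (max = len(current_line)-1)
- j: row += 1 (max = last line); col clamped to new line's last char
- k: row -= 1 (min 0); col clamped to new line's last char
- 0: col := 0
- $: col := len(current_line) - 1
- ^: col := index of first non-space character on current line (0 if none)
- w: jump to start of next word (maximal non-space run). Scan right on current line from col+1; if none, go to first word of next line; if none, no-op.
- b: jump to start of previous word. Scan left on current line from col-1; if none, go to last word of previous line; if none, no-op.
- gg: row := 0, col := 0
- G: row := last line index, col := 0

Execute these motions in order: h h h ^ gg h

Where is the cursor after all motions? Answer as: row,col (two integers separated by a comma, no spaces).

Answer: 0,0

Derivation:
After 1 (h): row=0 col=0 char='_'
After 2 (h): row=0 col=0 char='_'
After 3 (h): row=0 col=0 char='_'
After 4 (^): row=0 col=1 char='m'
After 5 (gg): row=0 col=0 char='_'
After 6 (h): row=0 col=0 char='_'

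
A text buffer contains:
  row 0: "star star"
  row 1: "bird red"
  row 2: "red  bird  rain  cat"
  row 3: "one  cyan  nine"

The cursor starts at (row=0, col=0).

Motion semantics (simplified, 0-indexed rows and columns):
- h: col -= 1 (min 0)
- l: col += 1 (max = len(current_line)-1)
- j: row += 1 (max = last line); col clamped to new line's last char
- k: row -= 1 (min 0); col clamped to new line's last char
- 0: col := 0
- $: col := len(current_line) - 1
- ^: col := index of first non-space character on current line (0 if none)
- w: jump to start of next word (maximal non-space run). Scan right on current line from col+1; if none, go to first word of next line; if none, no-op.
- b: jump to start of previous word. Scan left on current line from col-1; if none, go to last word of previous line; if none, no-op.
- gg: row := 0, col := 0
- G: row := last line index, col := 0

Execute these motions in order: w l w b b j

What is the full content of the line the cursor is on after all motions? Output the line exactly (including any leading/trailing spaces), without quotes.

After 1 (w): row=0 col=5 char='s'
After 2 (l): row=0 col=6 char='t'
After 3 (w): row=1 col=0 char='b'
After 4 (b): row=0 col=5 char='s'
After 5 (b): row=0 col=0 char='s'
After 6 (j): row=1 col=0 char='b'

Answer: bird red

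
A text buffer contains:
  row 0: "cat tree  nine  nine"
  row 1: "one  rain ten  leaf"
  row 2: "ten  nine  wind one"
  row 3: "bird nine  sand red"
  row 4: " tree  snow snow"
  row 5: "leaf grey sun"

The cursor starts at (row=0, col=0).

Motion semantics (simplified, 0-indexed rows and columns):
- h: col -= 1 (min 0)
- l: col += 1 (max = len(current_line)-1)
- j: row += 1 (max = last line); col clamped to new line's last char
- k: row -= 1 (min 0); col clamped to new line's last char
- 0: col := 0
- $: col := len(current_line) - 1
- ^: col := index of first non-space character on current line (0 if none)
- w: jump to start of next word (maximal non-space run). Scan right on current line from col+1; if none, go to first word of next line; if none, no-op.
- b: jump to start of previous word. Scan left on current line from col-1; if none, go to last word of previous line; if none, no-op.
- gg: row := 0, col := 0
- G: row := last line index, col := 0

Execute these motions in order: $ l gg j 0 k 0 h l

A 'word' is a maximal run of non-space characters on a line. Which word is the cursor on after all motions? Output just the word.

Answer: cat

Derivation:
After 1 ($): row=0 col=19 char='e'
After 2 (l): row=0 col=19 char='e'
After 3 (gg): row=0 col=0 char='c'
After 4 (j): row=1 col=0 char='o'
After 5 (0): row=1 col=0 char='o'
After 6 (k): row=0 col=0 char='c'
After 7 (0): row=0 col=0 char='c'
After 8 (h): row=0 col=0 char='c'
After 9 (l): row=0 col=1 char='a'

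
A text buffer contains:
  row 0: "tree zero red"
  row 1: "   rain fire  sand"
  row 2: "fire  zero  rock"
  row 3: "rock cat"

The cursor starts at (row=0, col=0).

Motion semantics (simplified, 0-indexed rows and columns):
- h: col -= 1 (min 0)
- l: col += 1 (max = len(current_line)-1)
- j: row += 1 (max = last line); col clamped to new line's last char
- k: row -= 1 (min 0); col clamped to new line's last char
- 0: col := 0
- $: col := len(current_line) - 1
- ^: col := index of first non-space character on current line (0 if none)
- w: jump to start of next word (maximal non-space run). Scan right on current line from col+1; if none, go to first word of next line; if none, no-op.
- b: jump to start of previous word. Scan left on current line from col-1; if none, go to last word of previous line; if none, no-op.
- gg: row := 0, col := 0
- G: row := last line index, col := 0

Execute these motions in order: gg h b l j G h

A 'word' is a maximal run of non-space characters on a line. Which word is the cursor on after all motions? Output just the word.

Answer: rock

Derivation:
After 1 (gg): row=0 col=0 char='t'
After 2 (h): row=0 col=0 char='t'
After 3 (b): row=0 col=0 char='t'
After 4 (l): row=0 col=1 char='r'
After 5 (j): row=1 col=1 char='_'
After 6 (G): row=3 col=0 char='r'
After 7 (h): row=3 col=0 char='r'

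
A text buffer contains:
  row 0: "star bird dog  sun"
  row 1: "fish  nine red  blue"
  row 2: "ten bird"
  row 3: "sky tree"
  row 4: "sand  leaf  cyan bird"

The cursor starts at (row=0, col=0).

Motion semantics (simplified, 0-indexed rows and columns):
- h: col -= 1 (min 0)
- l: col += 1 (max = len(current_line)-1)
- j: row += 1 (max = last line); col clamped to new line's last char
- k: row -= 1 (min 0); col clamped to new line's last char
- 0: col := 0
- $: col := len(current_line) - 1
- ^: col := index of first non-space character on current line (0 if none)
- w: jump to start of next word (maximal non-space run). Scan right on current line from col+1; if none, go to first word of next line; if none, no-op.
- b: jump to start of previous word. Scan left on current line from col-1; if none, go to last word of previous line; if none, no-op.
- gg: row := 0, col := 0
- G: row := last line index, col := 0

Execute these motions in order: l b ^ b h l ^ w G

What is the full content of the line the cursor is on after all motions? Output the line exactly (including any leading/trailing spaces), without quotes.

After 1 (l): row=0 col=1 char='t'
After 2 (b): row=0 col=0 char='s'
After 3 (^): row=0 col=0 char='s'
After 4 (b): row=0 col=0 char='s'
After 5 (h): row=0 col=0 char='s'
After 6 (l): row=0 col=1 char='t'
After 7 (^): row=0 col=0 char='s'
After 8 (w): row=0 col=5 char='b'
After 9 (G): row=4 col=0 char='s'

Answer: sand  leaf  cyan bird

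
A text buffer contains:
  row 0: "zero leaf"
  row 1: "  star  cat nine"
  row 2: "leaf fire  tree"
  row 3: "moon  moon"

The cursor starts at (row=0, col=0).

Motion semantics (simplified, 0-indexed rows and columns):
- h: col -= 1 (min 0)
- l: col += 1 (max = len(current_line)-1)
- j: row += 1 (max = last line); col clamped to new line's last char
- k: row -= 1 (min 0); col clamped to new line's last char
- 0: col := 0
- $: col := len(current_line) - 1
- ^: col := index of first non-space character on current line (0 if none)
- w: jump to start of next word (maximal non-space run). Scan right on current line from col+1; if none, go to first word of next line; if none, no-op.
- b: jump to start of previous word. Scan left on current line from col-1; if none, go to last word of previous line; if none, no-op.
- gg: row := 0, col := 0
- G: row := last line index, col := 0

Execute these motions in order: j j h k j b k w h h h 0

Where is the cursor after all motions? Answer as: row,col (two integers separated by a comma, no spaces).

After 1 (j): row=1 col=0 char='_'
After 2 (j): row=2 col=0 char='l'
After 3 (h): row=2 col=0 char='l'
After 4 (k): row=1 col=0 char='_'
After 5 (j): row=2 col=0 char='l'
After 6 (b): row=1 col=12 char='n'
After 7 (k): row=0 col=8 char='f'
After 8 (w): row=1 col=2 char='s'
After 9 (h): row=1 col=1 char='_'
After 10 (h): row=1 col=0 char='_'
After 11 (h): row=1 col=0 char='_'
After 12 (0): row=1 col=0 char='_'

Answer: 1,0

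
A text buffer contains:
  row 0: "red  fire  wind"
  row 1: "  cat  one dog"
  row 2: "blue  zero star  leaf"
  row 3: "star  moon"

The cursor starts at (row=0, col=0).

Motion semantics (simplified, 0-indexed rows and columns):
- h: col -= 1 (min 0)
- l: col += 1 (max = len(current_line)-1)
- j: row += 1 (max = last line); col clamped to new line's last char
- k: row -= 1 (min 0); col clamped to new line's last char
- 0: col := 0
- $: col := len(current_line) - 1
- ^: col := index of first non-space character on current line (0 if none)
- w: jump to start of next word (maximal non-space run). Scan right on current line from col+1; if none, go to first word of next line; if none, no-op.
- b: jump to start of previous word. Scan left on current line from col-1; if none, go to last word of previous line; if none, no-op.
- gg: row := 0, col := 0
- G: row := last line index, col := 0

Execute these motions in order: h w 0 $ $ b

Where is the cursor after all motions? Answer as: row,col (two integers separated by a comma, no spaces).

Answer: 0,11

Derivation:
After 1 (h): row=0 col=0 char='r'
After 2 (w): row=0 col=5 char='f'
After 3 (0): row=0 col=0 char='r'
After 4 ($): row=0 col=14 char='d'
After 5 ($): row=0 col=14 char='d'
After 6 (b): row=0 col=11 char='w'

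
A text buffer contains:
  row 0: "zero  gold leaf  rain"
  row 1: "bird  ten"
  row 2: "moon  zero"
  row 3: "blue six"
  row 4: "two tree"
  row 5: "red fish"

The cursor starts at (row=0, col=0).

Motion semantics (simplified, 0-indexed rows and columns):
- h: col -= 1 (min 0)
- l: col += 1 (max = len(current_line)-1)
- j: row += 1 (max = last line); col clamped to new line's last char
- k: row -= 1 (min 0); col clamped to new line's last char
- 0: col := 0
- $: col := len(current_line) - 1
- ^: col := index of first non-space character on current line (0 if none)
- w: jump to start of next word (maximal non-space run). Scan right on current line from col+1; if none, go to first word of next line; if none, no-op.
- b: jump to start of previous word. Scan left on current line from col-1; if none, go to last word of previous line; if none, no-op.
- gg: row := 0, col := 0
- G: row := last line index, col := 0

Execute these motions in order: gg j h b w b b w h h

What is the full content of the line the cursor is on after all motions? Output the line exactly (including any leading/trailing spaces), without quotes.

Answer: zero  gold leaf  rain

Derivation:
After 1 (gg): row=0 col=0 char='z'
After 2 (j): row=1 col=0 char='b'
After 3 (h): row=1 col=0 char='b'
After 4 (b): row=0 col=17 char='r'
After 5 (w): row=1 col=0 char='b'
After 6 (b): row=0 col=17 char='r'
After 7 (b): row=0 col=11 char='l'
After 8 (w): row=0 col=17 char='r'
After 9 (h): row=0 col=16 char='_'
After 10 (h): row=0 col=15 char='_'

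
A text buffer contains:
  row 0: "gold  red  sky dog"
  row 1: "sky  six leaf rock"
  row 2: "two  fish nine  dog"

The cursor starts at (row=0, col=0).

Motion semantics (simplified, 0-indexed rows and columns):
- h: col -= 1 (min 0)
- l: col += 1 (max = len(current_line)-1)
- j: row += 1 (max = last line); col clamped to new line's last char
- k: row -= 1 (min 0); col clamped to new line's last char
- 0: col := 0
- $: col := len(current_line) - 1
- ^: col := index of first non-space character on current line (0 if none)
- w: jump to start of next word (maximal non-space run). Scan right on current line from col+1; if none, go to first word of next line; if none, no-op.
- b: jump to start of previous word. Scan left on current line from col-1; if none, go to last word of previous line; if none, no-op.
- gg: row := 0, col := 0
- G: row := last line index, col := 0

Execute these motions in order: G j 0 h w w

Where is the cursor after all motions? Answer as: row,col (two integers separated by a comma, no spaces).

After 1 (G): row=2 col=0 char='t'
After 2 (j): row=2 col=0 char='t'
After 3 (0): row=2 col=0 char='t'
After 4 (h): row=2 col=0 char='t'
After 5 (w): row=2 col=5 char='f'
After 6 (w): row=2 col=10 char='n'

Answer: 2,10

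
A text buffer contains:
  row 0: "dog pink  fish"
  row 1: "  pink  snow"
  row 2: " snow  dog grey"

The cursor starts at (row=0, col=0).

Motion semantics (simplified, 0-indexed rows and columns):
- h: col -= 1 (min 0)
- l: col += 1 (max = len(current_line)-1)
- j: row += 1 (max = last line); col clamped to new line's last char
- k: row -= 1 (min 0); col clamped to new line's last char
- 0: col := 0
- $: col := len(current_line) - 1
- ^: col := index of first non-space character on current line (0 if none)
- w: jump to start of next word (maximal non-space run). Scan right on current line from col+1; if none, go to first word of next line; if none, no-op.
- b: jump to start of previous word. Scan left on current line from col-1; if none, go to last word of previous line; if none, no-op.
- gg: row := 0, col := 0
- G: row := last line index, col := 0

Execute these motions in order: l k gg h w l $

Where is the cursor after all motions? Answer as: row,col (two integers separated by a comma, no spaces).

After 1 (l): row=0 col=1 char='o'
After 2 (k): row=0 col=1 char='o'
After 3 (gg): row=0 col=0 char='d'
After 4 (h): row=0 col=0 char='d'
After 5 (w): row=0 col=4 char='p'
After 6 (l): row=0 col=5 char='i'
After 7 ($): row=0 col=13 char='h'

Answer: 0,13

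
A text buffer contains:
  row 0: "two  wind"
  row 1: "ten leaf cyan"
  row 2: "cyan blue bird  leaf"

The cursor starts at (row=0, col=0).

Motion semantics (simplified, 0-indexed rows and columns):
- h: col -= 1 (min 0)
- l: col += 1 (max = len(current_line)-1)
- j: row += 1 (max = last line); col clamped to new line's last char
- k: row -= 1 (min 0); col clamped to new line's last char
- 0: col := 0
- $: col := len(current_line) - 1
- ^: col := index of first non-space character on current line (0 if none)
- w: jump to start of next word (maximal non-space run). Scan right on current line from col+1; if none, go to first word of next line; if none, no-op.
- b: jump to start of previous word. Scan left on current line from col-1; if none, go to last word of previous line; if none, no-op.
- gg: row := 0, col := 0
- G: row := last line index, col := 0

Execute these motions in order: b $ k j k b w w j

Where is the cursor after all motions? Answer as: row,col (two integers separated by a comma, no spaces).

After 1 (b): row=0 col=0 char='t'
After 2 ($): row=0 col=8 char='d'
After 3 (k): row=0 col=8 char='d'
After 4 (j): row=1 col=8 char='_'
After 5 (k): row=0 col=8 char='d'
After 6 (b): row=0 col=5 char='w'
After 7 (w): row=1 col=0 char='t'
After 8 (w): row=1 col=4 char='l'
After 9 (j): row=2 col=4 char='_'

Answer: 2,4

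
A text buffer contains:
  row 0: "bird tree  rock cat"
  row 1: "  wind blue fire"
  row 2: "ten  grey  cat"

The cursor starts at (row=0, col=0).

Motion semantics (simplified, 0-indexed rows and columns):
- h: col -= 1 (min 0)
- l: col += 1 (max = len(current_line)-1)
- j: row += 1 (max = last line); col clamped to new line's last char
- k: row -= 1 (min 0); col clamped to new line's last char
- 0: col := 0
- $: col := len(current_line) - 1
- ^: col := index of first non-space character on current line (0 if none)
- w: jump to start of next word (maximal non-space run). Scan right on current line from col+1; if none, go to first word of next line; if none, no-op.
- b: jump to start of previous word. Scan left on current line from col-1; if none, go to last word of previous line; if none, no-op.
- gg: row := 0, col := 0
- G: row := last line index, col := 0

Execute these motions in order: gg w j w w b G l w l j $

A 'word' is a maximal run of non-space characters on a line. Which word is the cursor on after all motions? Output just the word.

After 1 (gg): row=0 col=0 char='b'
After 2 (w): row=0 col=5 char='t'
After 3 (j): row=1 col=5 char='d'
After 4 (w): row=1 col=7 char='b'
After 5 (w): row=1 col=12 char='f'
After 6 (b): row=1 col=7 char='b'
After 7 (G): row=2 col=0 char='t'
After 8 (l): row=2 col=1 char='e'
After 9 (w): row=2 col=5 char='g'
After 10 (l): row=2 col=6 char='r'
After 11 (j): row=2 col=6 char='r'
After 12 ($): row=2 col=13 char='t'

Answer: cat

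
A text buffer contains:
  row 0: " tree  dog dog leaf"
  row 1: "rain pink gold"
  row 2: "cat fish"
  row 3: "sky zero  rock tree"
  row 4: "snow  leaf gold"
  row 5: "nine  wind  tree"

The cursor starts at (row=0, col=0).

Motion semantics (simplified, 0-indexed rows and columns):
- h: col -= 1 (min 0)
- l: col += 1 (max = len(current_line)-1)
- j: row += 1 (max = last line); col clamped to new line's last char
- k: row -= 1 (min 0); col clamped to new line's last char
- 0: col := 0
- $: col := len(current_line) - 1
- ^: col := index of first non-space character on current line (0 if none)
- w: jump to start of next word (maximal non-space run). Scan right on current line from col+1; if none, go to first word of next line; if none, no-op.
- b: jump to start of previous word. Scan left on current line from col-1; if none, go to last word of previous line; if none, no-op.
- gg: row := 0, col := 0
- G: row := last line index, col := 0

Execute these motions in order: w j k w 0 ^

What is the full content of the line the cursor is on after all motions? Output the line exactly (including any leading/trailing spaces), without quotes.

After 1 (w): row=0 col=1 char='t'
After 2 (j): row=1 col=1 char='a'
After 3 (k): row=0 col=1 char='t'
After 4 (w): row=0 col=7 char='d'
After 5 (0): row=0 col=0 char='_'
After 6 (^): row=0 col=1 char='t'

Answer:  tree  dog dog leaf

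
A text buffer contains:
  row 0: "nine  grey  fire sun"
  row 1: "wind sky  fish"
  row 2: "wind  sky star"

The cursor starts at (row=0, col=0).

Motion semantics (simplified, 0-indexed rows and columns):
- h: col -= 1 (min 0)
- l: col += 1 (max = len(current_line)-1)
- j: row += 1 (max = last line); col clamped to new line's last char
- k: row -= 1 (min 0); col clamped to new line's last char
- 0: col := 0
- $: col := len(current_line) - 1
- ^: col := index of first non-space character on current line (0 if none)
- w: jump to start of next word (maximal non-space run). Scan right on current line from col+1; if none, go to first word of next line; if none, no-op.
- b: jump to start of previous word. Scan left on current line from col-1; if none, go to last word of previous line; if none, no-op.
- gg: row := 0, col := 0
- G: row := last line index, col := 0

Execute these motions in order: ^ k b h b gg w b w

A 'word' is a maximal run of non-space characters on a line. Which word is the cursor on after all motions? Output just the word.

After 1 (^): row=0 col=0 char='n'
After 2 (k): row=0 col=0 char='n'
After 3 (b): row=0 col=0 char='n'
After 4 (h): row=0 col=0 char='n'
After 5 (b): row=0 col=0 char='n'
After 6 (gg): row=0 col=0 char='n'
After 7 (w): row=0 col=6 char='g'
After 8 (b): row=0 col=0 char='n'
After 9 (w): row=0 col=6 char='g'

Answer: grey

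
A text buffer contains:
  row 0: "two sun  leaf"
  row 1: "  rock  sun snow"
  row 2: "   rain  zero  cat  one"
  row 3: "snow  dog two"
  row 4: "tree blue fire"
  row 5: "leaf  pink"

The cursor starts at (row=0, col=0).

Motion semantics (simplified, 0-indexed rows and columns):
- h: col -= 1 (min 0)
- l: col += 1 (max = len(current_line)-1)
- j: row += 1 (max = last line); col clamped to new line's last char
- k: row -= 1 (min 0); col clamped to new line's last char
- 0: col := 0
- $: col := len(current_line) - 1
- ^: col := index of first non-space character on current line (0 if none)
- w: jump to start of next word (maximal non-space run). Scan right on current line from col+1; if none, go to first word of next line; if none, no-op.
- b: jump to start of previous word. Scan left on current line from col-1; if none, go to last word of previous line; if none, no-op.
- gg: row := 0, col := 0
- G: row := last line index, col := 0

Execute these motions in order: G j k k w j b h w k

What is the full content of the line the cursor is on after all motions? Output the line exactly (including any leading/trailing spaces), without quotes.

After 1 (G): row=5 col=0 char='l'
After 2 (j): row=5 col=0 char='l'
After 3 (k): row=4 col=0 char='t'
After 4 (k): row=3 col=0 char='s'
After 5 (w): row=3 col=6 char='d'
After 6 (j): row=4 col=6 char='l'
After 7 (b): row=4 col=5 char='b'
After 8 (h): row=4 col=4 char='_'
After 9 (w): row=4 col=5 char='b'
After 10 (k): row=3 col=5 char='_'

Answer: snow  dog two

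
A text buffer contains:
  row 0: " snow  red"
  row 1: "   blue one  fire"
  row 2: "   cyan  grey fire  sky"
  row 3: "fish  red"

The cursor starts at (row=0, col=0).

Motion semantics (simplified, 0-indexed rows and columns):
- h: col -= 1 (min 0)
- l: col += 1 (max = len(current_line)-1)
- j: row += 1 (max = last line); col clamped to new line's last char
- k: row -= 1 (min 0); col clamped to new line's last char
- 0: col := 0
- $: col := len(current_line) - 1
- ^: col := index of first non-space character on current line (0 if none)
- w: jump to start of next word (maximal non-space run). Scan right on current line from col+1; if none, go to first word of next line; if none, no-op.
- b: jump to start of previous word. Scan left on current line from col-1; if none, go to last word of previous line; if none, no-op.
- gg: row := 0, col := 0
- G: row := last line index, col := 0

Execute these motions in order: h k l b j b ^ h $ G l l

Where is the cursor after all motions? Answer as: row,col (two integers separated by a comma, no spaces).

Answer: 3,2

Derivation:
After 1 (h): row=0 col=0 char='_'
After 2 (k): row=0 col=0 char='_'
After 3 (l): row=0 col=1 char='s'
After 4 (b): row=0 col=1 char='s'
After 5 (j): row=1 col=1 char='_'
After 6 (b): row=0 col=7 char='r'
After 7 (^): row=0 col=1 char='s'
After 8 (h): row=0 col=0 char='_'
After 9 ($): row=0 col=9 char='d'
After 10 (G): row=3 col=0 char='f'
After 11 (l): row=3 col=1 char='i'
After 12 (l): row=3 col=2 char='s'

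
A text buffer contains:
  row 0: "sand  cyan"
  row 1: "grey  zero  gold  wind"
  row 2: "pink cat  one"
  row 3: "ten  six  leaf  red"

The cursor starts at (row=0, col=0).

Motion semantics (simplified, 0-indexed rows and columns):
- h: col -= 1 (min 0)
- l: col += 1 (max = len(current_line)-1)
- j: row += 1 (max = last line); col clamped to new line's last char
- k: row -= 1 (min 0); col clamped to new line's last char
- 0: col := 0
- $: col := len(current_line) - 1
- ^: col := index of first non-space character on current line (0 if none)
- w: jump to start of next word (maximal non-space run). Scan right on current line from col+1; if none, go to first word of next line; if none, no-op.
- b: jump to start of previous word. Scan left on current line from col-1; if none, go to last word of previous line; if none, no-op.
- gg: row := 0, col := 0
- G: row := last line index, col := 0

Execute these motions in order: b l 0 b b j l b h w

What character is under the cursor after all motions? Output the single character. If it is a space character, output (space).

After 1 (b): row=0 col=0 char='s'
After 2 (l): row=0 col=1 char='a'
After 3 (0): row=0 col=0 char='s'
After 4 (b): row=0 col=0 char='s'
After 5 (b): row=0 col=0 char='s'
After 6 (j): row=1 col=0 char='g'
After 7 (l): row=1 col=1 char='r'
After 8 (b): row=1 col=0 char='g'
After 9 (h): row=1 col=0 char='g'
After 10 (w): row=1 col=6 char='z'

Answer: z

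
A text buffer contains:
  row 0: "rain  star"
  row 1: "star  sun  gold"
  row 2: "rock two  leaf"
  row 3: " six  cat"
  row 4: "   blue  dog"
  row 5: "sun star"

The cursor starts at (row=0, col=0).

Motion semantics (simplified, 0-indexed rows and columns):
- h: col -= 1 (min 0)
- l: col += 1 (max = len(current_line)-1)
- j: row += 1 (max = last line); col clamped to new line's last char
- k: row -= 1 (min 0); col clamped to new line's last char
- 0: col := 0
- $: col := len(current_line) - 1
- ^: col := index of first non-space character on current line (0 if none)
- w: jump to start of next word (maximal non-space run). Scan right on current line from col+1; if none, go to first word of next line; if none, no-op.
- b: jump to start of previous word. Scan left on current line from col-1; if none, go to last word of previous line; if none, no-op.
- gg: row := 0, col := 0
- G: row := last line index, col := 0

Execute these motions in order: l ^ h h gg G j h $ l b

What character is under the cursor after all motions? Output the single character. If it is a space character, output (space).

Answer: s

Derivation:
After 1 (l): row=0 col=1 char='a'
After 2 (^): row=0 col=0 char='r'
After 3 (h): row=0 col=0 char='r'
After 4 (h): row=0 col=0 char='r'
After 5 (gg): row=0 col=0 char='r'
After 6 (G): row=5 col=0 char='s'
After 7 (j): row=5 col=0 char='s'
After 8 (h): row=5 col=0 char='s'
After 9 ($): row=5 col=7 char='r'
After 10 (l): row=5 col=7 char='r'
After 11 (b): row=5 col=4 char='s'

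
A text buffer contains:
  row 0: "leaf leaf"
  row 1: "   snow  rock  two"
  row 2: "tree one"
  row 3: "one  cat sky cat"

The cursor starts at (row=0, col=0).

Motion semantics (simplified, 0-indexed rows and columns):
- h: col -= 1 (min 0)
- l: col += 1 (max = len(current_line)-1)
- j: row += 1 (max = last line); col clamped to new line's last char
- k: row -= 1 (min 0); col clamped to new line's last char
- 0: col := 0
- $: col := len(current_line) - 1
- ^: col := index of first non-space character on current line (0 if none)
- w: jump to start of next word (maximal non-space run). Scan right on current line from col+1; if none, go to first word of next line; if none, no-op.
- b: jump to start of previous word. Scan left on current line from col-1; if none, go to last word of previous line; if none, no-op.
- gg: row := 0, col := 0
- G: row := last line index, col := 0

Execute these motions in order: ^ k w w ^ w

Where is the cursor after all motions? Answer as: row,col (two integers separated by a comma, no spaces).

After 1 (^): row=0 col=0 char='l'
After 2 (k): row=0 col=0 char='l'
After 3 (w): row=0 col=5 char='l'
After 4 (w): row=1 col=3 char='s'
After 5 (^): row=1 col=3 char='s'
After 6 (w): row=1 col=9 char='r'

Answer: 1,9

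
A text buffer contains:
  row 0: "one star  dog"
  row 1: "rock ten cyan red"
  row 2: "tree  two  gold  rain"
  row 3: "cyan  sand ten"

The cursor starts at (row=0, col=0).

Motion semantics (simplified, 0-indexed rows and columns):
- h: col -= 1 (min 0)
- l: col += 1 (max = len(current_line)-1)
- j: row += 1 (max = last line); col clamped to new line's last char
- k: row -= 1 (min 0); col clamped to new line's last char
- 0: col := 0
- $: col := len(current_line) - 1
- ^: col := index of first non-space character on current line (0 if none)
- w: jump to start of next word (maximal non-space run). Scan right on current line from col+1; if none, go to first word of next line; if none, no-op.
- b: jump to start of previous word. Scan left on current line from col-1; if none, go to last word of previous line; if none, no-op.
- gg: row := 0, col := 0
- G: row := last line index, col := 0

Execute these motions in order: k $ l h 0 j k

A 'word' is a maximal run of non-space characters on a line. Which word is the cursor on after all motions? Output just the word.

Answer: one

Derivation:
After 1 (k): row=0 col=0 char='o'
After 2 ($): row=0 col=12 char='g'
After 3 (l): row=0 col=12 char='g'
After 4 (h): row=0 col=11 char='o'
After 5 (0): row=0 col=0 char='o'
After 6 (j): row=1 col=0 char='r'
After 7 (k): row=0 col=0 char='o'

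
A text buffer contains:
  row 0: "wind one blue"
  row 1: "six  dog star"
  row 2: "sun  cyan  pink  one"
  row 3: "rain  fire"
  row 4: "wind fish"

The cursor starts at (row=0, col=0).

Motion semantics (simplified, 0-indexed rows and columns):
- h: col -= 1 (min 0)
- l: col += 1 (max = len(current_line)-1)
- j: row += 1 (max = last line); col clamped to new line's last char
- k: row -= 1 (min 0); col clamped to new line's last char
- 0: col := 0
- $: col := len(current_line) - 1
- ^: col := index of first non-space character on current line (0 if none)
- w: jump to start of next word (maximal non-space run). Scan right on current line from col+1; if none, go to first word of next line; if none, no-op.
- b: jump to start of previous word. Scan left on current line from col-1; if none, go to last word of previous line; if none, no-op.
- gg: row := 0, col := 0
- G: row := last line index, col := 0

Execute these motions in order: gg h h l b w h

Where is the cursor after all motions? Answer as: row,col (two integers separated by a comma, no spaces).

After 1 (gg): row=0 col=0 char='w'
After 2 (h): row=0 col=0 char='w'
After 3 (h): row=0 col=0 char='w'
After 4 (l): row=0 col=1 char='i'
After 5 (b): row=0 col=0 char='w'
After 6 (w): row=0 col=5 char='o'
After 7 (h): row=0 col=4 char='_'

Answer: 0,4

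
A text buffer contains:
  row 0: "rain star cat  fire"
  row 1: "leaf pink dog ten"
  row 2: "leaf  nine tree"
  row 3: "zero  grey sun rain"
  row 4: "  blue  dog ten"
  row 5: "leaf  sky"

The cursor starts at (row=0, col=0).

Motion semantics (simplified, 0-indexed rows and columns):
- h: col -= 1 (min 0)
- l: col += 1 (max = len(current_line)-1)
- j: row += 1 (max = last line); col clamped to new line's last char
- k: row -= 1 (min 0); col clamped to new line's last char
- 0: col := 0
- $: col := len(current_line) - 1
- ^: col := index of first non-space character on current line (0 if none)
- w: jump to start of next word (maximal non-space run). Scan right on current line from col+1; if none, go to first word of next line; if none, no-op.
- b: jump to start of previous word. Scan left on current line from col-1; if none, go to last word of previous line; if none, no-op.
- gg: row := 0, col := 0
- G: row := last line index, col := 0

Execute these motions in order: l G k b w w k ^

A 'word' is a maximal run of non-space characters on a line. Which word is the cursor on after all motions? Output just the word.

After 1 (l): row=0 col=1 char='a'
After 2 (G): row=5 col=0 char='l'
After 3 (k): row=4 col=0 char='_'
After 4 (b): row=3 col=15 char='r'
After 5 (w): row=4 col=2 char='b'
After 6 (w): row=4 col=8 char='d'
After 7 (k): row=3 col=8 char='e'
After 8 (^): row=3 col=0 char='z'

Answer: zero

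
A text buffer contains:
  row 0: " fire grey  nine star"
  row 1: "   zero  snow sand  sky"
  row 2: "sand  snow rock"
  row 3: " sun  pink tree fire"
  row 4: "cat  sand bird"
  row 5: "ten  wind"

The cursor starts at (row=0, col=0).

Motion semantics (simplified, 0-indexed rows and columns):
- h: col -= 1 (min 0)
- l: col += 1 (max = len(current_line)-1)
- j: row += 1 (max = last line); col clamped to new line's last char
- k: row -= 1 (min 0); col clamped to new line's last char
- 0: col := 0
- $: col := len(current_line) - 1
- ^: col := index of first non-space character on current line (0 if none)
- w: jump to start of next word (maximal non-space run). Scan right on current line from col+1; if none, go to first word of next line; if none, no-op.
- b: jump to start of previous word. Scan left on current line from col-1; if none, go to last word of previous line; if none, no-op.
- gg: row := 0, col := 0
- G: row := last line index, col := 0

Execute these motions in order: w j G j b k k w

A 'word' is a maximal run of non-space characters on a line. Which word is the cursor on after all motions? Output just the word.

Answer: rock

Derivation:
After 1 (w): row=0 col=1 char='f'
After 2 (j): row=1 col=1 char='_'
After 3 (G): row=5 col=0 char='t'
After 4 (j): row=5 col=0 char='t'
After 5 (b): row=4 col=10 char='b'
After 6 (k): row=3 col=10 char='_'
After 7 (k): row=2 col=10 char='_'
After 8 (w): row=2 col=11 char='r'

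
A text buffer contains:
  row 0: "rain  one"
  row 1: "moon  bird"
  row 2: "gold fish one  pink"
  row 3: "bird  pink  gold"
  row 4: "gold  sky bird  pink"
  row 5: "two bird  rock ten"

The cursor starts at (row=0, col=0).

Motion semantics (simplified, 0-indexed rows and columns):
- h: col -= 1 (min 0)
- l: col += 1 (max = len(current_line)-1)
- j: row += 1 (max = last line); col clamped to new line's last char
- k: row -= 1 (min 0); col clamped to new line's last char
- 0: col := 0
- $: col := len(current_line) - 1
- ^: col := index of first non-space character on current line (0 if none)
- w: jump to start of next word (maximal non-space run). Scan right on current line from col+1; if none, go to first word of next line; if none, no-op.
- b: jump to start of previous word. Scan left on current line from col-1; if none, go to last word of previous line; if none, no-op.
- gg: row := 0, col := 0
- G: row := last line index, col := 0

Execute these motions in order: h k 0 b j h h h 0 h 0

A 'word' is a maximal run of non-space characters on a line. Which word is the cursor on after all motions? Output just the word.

Answer: moon

Derivation:
After 1 (h): row=0 col=0 char='r'
After 2 (k): row=0 col=0 char='r'
After 3 (0): row=0 col=0 char='r'
After 4 (b): row=0 col=0 char='r'
After 5 (j): row=1 col=0 char='m'
After 6 (h): row=1 col=0 char='m'
After 7 (h): row=1 col=0 char='m'
After 8 (h): row=1 col=0 char='m'
After 9 (0): row=1 col=0 char='m'
After 10 (h): row=1 col=0 char='m'
After 11 (0): row=1 col=0 char='m'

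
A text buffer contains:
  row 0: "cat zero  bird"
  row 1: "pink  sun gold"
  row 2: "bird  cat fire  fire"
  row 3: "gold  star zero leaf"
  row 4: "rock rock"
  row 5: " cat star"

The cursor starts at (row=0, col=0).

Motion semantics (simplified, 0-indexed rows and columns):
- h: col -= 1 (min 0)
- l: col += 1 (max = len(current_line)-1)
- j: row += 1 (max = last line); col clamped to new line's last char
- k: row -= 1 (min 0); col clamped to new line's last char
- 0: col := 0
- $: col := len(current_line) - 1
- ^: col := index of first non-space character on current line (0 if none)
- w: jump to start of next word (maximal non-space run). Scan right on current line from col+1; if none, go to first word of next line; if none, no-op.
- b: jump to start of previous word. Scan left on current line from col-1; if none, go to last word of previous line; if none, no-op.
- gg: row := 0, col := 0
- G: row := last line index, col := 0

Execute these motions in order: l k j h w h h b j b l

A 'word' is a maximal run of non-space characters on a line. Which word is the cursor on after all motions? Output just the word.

After 1 (l): row=0 col=1 char='a'
After 2 (k): row=0 col=1 char='a'
After 3 (j): row=1 col=1 char='i'
After 4 (h): row=1 col=0 char='p'
After 5 (w): row=1 col=6 char='s'
After 6 (h): row=1 col=5 char='_'
After 7 (h): row=1 col=4 char='_'
After 8 (b): row=1 col=0 char='p'
After 9 (j): row=2 col=0 char='b'
After 10 (b): row=1 col=10 char='g'
After 11 (l): row=1 col=11 char='o'

Answer: gold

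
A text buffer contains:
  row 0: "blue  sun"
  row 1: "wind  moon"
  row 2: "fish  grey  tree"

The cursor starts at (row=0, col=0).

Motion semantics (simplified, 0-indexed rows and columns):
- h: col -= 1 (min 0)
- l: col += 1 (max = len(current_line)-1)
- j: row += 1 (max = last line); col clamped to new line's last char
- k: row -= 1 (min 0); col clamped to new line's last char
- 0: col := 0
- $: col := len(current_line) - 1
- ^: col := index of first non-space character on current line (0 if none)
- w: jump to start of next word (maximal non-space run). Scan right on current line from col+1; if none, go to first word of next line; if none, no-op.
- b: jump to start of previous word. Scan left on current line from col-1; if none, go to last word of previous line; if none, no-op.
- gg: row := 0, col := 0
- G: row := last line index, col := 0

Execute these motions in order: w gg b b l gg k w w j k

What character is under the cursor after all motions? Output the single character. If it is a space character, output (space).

Answer: w

Derivation:
After 1 (w): row=0 col=6 char='s'
After 2 (gg): row=0 col=0 char='b'
After 3 (b): row=0 col=0 char='b'
After 4 (b): row=0 col=0 char='b'
After 5 (l): row=0 col=1 char='l'
After 6 (gg): row=0 col=0 char='b'
After 7 (k): row=0 col=0 char='b'
After 8 (w): row=0 col=6 char='s'
After 9 (w): row=1 col=0 char='w'
After 10 (j): row=2 col=0 char='f'
After 11 (k): row=1 col=0 char='w'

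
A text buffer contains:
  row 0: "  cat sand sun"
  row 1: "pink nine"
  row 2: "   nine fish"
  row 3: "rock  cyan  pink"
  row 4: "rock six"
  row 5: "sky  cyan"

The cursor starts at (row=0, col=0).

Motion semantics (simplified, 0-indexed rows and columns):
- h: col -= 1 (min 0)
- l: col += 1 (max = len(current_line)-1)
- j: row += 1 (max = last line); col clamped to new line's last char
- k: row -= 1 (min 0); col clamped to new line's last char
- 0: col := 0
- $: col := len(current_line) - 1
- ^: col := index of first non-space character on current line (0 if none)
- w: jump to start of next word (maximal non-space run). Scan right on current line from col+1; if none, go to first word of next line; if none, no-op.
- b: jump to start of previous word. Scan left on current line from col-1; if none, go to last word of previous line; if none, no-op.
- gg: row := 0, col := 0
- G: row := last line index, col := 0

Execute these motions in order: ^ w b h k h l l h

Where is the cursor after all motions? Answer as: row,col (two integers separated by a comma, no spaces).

Answer: 0,1

Derivation:
After 1 (^): row=0 col=2 char='c'
After 2 (w): row=0 col=6 char='s'
After 3 (b): row=0 col=2 char='c'
After 4 (h): row=0 col=1 char='_'
After 5 (k): row=0 col=1 char='_'
After 6 (h): row=0 col=0 char='_'
After 7 (l): row=0 col=1 char='_'
After 8 (l): row=0 col=2 char='c'
After 9 (h): row=0 col=1 char='_'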